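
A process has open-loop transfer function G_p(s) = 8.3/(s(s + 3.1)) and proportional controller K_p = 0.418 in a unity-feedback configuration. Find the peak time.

From 1 + K_pG_p(s) = 0: s² + 3.1s + 3.469 = 0 ⇒ ω_n = 1.863, ζ = 0.8322.
Damped frequency ω_d = ω_n√(1−ζ²) = 1.033 rad/s, so peak time T_p = π/ω_d = 3.04 s.

T_p = 3.04 s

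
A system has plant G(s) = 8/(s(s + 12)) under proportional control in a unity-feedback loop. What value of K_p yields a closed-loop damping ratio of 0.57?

K_p = 13.9

Closed-loop characteristic equation: s² + 12s + K_p·8 = 0.
So ω_n = √(8K_p) and 2ζω_n = 12, giving ζ = 12/(2√(8K_p)).
Setting ζ = 0.57: √(8K_p) = 12/(2·0.57) = 10.53, so K_p = 110.8/8 = 13.9.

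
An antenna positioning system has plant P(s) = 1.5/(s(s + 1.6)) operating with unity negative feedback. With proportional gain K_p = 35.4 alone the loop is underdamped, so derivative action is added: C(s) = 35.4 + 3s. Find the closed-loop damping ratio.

ζ = 0.419

Forward path: (35.4 + 3s)·1.5/(s(s+1.6)). The closed-loop characteristic equation is s² + (1.6 + 1.5·3)s + 1.5·35.4 = 0.
That is s² + 6.1s + 53.1 = 0, so ω_n = 7.287 rad/s and ζ = 6.1/(2·7.287) = 0.4186.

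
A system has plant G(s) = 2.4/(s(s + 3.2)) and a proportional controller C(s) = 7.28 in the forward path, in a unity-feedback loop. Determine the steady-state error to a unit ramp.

The loop has one pole at the origin (type 1). Velocity error constant K_v = lim_{s→0} s·C(s)G(s) = 7.28·2.4/3.2 = 5.46.
Steady-state error to a unit ramp: e_ss = 1/K_v = 0.183.

0.183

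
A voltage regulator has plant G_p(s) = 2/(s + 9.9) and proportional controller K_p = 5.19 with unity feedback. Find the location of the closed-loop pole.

Closed-loop transfer function: T(s) = K_p·G_p(s)/(1 + K_p·G_p(s)) = 10.38/(s + 9.9 + 10.38) = 10.38/(s + 20.28).
The closed-loop pole is at s = −20.28.

s = -20.28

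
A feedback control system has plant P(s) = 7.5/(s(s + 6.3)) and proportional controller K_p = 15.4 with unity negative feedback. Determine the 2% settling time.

The closed-loop denominator s² + 6.3s + 115.5 gives ω_n = √115.5 = 10.75 and ζ = 6.3/(2ω_n) = 0.2931.
2% settling time T_s ≈ 4/(ζω_n) = 4/3.15 = 1.27 s.

T_s ≈ 1.27 s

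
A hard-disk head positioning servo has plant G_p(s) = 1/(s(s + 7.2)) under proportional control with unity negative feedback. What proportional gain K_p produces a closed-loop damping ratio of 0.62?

Closed-loop characteristic equation: s² + 7.2s + K_p·1 = 0.
So ω_n = √(1K_p) and 2ζω_n = 7.2, giving ζ = 7.2/(2√(1K_p)).
Setting ζ = 0.62: √(1K_p) = 7.2/(2·0.62) = 5.806, so K_p = 33.71/1 = 33.7.

K_p = 33.7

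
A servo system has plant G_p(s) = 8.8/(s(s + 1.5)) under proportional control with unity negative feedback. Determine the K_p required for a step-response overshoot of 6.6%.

From %OS = 100·exp(−πζ/√(1−ζ²)) = 6.6%, ζ = −ln(0.066)/√(π²+ln²(0.066)) = 0.6543.
Characteristic equation s² + 1.5s + 8.8K_p = 0 gives ζ = 1.5/(2√(8.8K_p)).
Setting ζ = 0.6543: √(8.8K_p) = 1.5/(2·0.6543) = 1.146, so K_p = 1.314/8.8 = 0.149.

K_p = 0.149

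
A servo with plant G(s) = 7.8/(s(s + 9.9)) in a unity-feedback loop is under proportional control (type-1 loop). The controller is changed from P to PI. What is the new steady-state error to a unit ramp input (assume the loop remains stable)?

0

The integrator raises the loop to type 2, so K_v → ∞ and e_ss to a ramp is zero.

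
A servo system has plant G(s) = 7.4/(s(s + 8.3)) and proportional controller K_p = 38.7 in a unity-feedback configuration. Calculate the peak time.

T_p = 0.191 s

From 1 + K_pG(s) = 0: s² + 8.3s + 286.4 = 0 ⇒ ω_n = 16.92, ζ = 0.2452.
Damped frequency ω_d = ω_n√(1−ζ²) = 16.41 rad/s, so peak time T_p = π/ω_d = 0.191 s.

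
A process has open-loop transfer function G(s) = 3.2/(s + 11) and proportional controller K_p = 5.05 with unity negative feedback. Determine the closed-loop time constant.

Closed-loop transfer function: T(s) = K_p·G(s)/(1 + K_p·G(s)) = 16.16/(s + 11 + 16.16) = 16.16/(s + 27.16).
Time constant τ = 1/27.16 = 0.0368 s.

τ = 0.0368 s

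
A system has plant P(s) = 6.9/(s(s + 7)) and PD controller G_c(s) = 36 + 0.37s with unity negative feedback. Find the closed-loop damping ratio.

Forward path: (36 + 0.37s)·6.9/(s(s+7)). The closed-loop characteristic equation is s² + (7 + 6.9·0.37)s + 6.9·36 = 0.
That is s² + 9.553s + 248.4 = 0, so ω_n = 15.76 rad/s and ζ = 9.553/(2·15.76) = 0.3031.

ζ = 0.303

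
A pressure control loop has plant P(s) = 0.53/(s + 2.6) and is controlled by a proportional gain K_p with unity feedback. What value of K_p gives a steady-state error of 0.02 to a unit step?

K_p = 240

The loop is type 0, so e_ss(step) = 1/(1 + K_pos) with K_pos = K_p·P(0).
P(0) = 0.2038. Require 1/(1 + K_p·0.2038) = 0.02, so 1 + 0.2038·K_p = 50.
K_p = (50 − 1)/0.2038 = 240.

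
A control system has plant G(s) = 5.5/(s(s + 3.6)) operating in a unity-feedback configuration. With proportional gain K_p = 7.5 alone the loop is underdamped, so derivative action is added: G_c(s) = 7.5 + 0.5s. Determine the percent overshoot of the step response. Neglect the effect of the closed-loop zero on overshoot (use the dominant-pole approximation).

Forward path: (7.5 + 0.5s)·5.5/(s(s+3.6)). The closed-loop characteristic equation is s² + (3.6 + 5.5·0.5)s + 5.5·7.5 = 0.
That is s² + 6.35s + 41.25 = 0, so ω_n = 6.423 rad/s and ζ = 6.35/(2·6.423) = 0.4943.
%OS = 100·exp(−πζ/√(1−ζ²)) = 16.8%.

16.8%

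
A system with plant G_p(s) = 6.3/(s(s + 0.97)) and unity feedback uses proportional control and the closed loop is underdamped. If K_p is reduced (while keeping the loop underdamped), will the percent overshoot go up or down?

ζ = 0.97/(2√(6.3K_p)) rises as K_p falls; higher damping means less overshoot.

decrease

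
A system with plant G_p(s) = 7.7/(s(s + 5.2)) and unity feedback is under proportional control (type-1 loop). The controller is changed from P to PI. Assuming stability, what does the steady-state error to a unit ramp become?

0

The integrator raises the loop to type 2, so K_v → ∞ and e_ss to a ramp is zero.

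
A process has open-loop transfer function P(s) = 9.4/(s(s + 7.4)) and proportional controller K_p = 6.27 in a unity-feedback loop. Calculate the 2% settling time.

From 1 + K_pP(s) = 0: s² + 7.4s + 58.94 = 0 ⇒ ω_n = 7.677, ζ = 0.482.
2% settling time T_s ≈ 4/(ζω_n) = 4/3.7 = 1.08 s.

T_s ≈ 1.08 s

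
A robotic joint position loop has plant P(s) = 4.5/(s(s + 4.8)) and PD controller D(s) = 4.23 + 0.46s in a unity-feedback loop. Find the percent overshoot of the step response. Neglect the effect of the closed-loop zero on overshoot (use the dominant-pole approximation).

1.81%

Forward path: (4.23 + 0.46s)·4.5/(s(s+4.8)). The closed-loop characteristic equation is s² + (4.8 + 4.5·0.46)s + 4.5·4.23 = 0.
That is s² + 6.87s + 19.04 = 0, so ω_n = 4.363 rad/s and ζ = 6.87/(2·4.363) = 0.7873.
%OS = 100·exp(−πζ/√(1−ζ²)) = 1.81%.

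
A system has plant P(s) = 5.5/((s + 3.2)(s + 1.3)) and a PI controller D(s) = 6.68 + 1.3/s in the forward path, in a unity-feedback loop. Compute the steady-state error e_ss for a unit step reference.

The open loop D(s)P(s) has a pole at the origin (type 1), so the static position error constant is infinite and e_ss = 1/(1+∞) = 0.

0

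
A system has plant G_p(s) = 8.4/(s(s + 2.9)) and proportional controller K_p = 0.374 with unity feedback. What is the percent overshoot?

1.15%

From 1 + K_pG_p(s) = 0: s² + 2.9s + 3.142 = 0 ⇒ ω_n = 1.772, ζ = 0.8181.
%OS = 100·exp(−πζ/√(1−ζ²)) = 100·exp(−π·0.8181/√0.3308) = 1.15%.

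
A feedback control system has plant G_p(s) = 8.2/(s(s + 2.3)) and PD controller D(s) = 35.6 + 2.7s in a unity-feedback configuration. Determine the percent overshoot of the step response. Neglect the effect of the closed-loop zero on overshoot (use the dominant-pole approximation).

Forward path: (35.6 + 2.7s)·8.2/(s(s+2.3)). The closed-loop characteristic equation is s² + (2.3 + 8.2·2.7)s + 8.2·35.6 = 0.
That is s² + 24.44s + 291.9 = 0, so ω_n = 17.09 rad/s and ζ = 24.44/(2·17.09) = 0.7152.
%OS = 100·exp(−πζ/√(1−ζ²)) = 4.02%.

4.02%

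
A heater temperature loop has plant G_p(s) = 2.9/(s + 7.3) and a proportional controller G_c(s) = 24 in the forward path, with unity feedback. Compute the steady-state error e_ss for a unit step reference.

The loop is type 0. Static position error constant K_pos = G_c(0)·G_p(0) = 24·0.3973 = 9.534.
Steady-state error to a unit step: e_ss = 1/(1+K_pos) = 1/10.53 = 0.0949.

0.0949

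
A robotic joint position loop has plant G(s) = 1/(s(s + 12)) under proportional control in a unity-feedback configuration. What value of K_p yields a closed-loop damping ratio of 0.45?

Closed-loop characteristic equation: s² + 12s + K_p·1 = 0.
So ω_n = √(1K_p) and 2ζω_n = 12, giving ζ = 12/(2√(1K_p)).
Setting ζ = 0.45: √(1K_p) = 12/(2·0.45) = 13.33, so K_p = 177.8/1 = 178.

K_p = 178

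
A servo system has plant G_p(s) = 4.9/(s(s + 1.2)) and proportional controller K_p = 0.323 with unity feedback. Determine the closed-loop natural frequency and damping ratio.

1 + K_p·G_p(s) = 0 gives s² + 1.2s + 1.583 = 0.
So ω_n² = 1.583 ⇒ ω_n = 1.258 rad/s, and ζ = 1.2/(2ω_n) = 0.477.

ω_n = 1.26 rad/s, ζ = 0.477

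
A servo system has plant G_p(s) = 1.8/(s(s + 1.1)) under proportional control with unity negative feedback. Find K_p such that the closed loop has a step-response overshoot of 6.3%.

K_p = 0.385

From %OS = 100·exp(−πζ/√(1−ζ²)) = 6.3%, ζ = −ln(0.063)/√(π²+ln²(0.063)) = 0.6606.
Characteristic equation s² + 1.1s + 1.8K_p = 0 gives ζ = 1.1/(2√(1.8K_p)).
Setting ζ = 0.6606: √(1.8K_p) = 1.1/(2·0.6606) = 0.8325, so K_p = 0.6931/1.8 = 0.385.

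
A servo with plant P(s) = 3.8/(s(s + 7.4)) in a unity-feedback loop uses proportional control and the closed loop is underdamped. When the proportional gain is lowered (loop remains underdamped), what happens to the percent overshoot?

ζ = 7.4/(2√(3.8K_p)) rises as K_p falls; higher damping means less overshoot.

decrease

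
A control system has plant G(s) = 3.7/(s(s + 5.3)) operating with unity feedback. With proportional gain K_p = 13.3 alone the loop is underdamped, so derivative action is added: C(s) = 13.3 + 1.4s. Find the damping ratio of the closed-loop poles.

Forward path: (13.3 + 1.4s)·3.7/(s(s+5.3)). The closed-loop characteristic equation is s² + (5.3 + 3.7·1.4)s + 3.7·13.3 = 0.
That is s² + 10.48s + 49.21 = 0, so ω_n = 7.015 rad/s and ζ = 10.48/(2·7.015) = 0.747.

ζ = 0.747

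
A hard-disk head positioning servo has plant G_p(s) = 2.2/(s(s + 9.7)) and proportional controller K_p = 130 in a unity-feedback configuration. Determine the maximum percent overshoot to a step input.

The closed-loop denominator s² + 9.7s + 286 gives ω_n = √286 = 16.91 and ζ = 9.7/(2ω_n) = 0.2868.
%OS = 100·exp(−πζ/√(1−ζ²)) = 100·exp(−π·0.2868/√0.9178) = 39%.

39%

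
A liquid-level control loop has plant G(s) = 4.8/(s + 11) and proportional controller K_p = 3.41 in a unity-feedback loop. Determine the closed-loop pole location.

Closed-loop transfer function: T(s) = K_p·G(s)/(1 + K_p·G(s)) = 16.37/(s + 11 + 16.37) = 16.37/(s + 27.37).
The closed-loop pole is at s = −27.37.

s = -27.37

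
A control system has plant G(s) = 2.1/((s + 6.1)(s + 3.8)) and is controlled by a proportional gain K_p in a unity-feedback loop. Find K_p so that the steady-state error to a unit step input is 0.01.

K_p = 1090

Steady-state error for a unit step on this type-0 loop is 1/(1 + K_p·G(0)).
G(0) = 0.0906. Require 1/(1 + K_p·0.0906) = 0.01, so 1 + 0.0906·K_p = 100.
K_p = (100 − 1)/0.0906 = 1090.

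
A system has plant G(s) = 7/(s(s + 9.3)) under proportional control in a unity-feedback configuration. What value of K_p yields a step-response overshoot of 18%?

From %OS = 100·exp(−πζ/√(1−ζ²)) = 18%, ζ = −ln(0.18)/√(π²+ln²(0.18)) = 0.4791.
Characteristic equation s² + 9.3s + 7K_p = 0 gives ζ = 9.3/(2√(7K_p)).
Setting ζ = 0.4791: √(7K_p) = 9.3/(2·0.4791) = 9.705, so K_p = 94.2/7 = 13.5.

K_p = 13.5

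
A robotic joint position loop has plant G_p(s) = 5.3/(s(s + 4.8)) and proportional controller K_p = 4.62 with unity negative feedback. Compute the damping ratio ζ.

ζ = 0.485

With unity feedback the closed-loop characteristic equation is s² + 4.8s + 4.62·5.3 = s² + 4.8s + 24.49 = 0.
So ω_n² = 24.49 ⇒ ω_n = 4.948 rad/s, and ζ = 4.8/(2ω_n) = 0.485.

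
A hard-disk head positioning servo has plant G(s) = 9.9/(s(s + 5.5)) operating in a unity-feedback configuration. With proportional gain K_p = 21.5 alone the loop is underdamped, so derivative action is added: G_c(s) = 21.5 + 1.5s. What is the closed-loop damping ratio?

ζ = 0.697

Forward path: (21.5 + 1.5s)·9.9/(s(s+5.5)). The closed-loop characteristic equation is s² + (5.5 + 9.9·1.5)s + 9.9·21.5 = 0.
That is s² + 20.35s + 212.8 = 0, so ω_n = 14.59 rad/s and ζ = 20.35/(2·14.59) = 0.6974.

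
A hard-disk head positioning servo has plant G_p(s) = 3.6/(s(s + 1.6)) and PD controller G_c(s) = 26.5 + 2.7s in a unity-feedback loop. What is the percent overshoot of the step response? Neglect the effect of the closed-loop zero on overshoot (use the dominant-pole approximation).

Forward path: (26.5 + 2.7s)·3.6/(s(s+1.6)). The closed-loop characteristic equation is s² + (1.6 + 3.6·2.7)s + 3.6·26.5 = 0.
That is s² + 11.32s + 95.4 = 0, so ω_n = 9.767 rad/s and ζ = 11.32/(2·9.767) = 0.5795.
%OS = 100·exp(−πζ/√(1−ζ²)) = 10.7%.

10.7%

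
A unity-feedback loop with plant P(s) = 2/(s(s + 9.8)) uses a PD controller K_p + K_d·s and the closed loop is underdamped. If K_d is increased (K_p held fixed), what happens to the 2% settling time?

decrease

Characteristic equation s² + (9.8 + 2K_d)s + 2K_p = 0: raising K_d increases ζω_n = (9.8+2K_d)/2 while the loop stays underdamped, so T_s ≈ 4/(ζω_n) decreases.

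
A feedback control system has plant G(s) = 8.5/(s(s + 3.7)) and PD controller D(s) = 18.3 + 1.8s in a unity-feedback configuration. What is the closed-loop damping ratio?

Forward path: (18.3 + 1.8s)·8.5/(s(s+3.7)). The closed-loop characteristic equation is s² + (3.7 + 8.5·1.8)s + 8.5·18.3 = 0.
That is s² + 19s + 155.6 = 0, so ω_n = 12.47 rad/s and ζ = 19/(2·12.47) = 0.7617.

ζ = 0.762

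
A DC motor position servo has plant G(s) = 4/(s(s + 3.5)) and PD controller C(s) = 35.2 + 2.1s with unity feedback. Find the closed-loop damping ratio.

Forward path: (35.2 + 2.1s)·4/(s(s+3.5)). The closed-loop characteristic equation is s² + (3.5 + 4·2.1)s + 4·35.2 = 0.
That is s² + 11.9s + 140.8 = 0, so ω_n = 11.87 rad/s and ζ = 11.9/(2·11.87) = 0.5014.

ζ = 0.501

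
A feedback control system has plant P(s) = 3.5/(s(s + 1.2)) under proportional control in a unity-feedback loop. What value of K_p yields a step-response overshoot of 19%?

K_p = 0.471

From %OS = 100·exp(−πζ/√(1−ζ²)) = 19%, ζ = −ln(0.19)/√(π²+ln²(0.19)) = 0.4673.
Characteristic equation s² + 1.2s + 3.5K_p = 0 gives ζ = 1.2/(2√(3.5K_p)).
Setting ζ = 0.4673: √(3.5K_p) = 1.2/(2·0.4673) = 1.284, so K_p = 1.648/3.5 = 0.471.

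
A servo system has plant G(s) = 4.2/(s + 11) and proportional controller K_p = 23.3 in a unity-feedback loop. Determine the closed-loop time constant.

Closed-loop transfer function: T(s) = K_p·G(s)/(1 + K_p·G(s)) = 97.86/(s + 11 + 97.86) = 97.86/(s + 108.9).
Time constant τ = 1/108.9 = 0.00919 s.

τ = 0.00919 s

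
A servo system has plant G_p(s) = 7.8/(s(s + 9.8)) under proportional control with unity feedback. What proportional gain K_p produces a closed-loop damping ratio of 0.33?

K_p = 28.3

Closed-loop characteristic equation: s² + 9.8s + K_p·7.8 = 0.
So ω_n = √(7.8K_p) and 2ζω_n = 9.8, giving ζ = 9.8/(2√(7.8K_p)).
Setting ζ = 0.33: √(7.8K_p) = 9.8/(2·0.33) = 14.85, so K_p = 220.5/7.8 = 28.3.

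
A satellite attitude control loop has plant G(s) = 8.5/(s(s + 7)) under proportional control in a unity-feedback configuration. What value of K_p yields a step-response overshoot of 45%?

K_p = 23.7

From %OS = 100·exp(−πζ/√(1−ζ²)) = 45%, ζ = −ln(0.45)/√(π²+ln²(0.45)) = 0.2463.
Characteristic equation s² + 7s + 8.5K_p = 0 gives ζ = 7/(2√(8.5K_p)).
Setting ζ = 0.2463: √(8.5K_p) = 7/(2·0.2463) = 14.21, so K_p = 201.9/8.5 = 23.7.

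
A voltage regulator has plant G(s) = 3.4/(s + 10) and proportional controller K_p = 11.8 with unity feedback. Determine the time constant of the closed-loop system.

Closed-loop transfer function: T(s) = K_p·G(s)/(1 + K_p·G(s)) = 40.12/(s + 10 + 40.12) = 40.12/(s + 50.12).
Time constant τ = 1/50.12 = 0.02 s.

τ = 0.02 s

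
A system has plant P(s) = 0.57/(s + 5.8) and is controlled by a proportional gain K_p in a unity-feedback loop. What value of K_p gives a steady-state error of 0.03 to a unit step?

K_p = 329

For a type-0 loop with proportional control, e_ss = 1/(1 + K_p·P(0)).
P(0) = 0.09828. Require 1/(1 + K_p·0.09828) = 0.03, so 1 + 0.09828·K_p = 33.33.
K_p = (33.33 − 1)/0.09828 = 329.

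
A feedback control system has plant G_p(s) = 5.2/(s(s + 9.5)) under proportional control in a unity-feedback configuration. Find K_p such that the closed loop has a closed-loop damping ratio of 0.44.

Closed-loop characteristic equation: s² + 9.5s + K_p·5.2 = 0.
So ω_n = √(5.2K_p) and 2ζω_n = 9.5, giving ζ = 9.5/(2√(5.2K_p)).
Setting ζ = 0.44: √(5.2K_p) = 9.5/(2·0.44) = 10.8, so K_p = 116.5/5.2 = 22.4.

K_p = 22.4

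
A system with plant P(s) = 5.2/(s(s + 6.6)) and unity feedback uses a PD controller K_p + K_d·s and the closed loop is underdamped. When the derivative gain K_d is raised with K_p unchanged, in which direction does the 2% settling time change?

Characteristic equation s² + (6.6 + 5.2K_d)s + 5.2K_p = 0: raising K_d increases ζω_n = (6.6+5.2K_d)/2 while the loop stays underdamped, so T_s ≈ 4/(ζω_n) decreases.

decrease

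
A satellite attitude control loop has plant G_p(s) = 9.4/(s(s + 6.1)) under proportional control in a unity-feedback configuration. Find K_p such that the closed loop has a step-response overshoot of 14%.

K_p = 3.52

From %OS = 100·exp(−πζ/√(1−ζ²)) = 14%, ζ = −ln(0.14)/√(π²+ln²(0.14)) = 0.5305.
Characteristic equation s² + 6.1s + 9.4K_p = 0 gives ζ = 6.1/(2√(9.4K_p)).
Setting ζ = 0.5305: √(9.4K_p) = 6.1/(2·0.5305) = 5.749, so K_p = 33.05/9.4 = 3.52.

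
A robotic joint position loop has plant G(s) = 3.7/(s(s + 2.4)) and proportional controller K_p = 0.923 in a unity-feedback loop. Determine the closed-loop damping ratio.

ζ = 0.649

1 + K_p·G(s) = 0 gives s² + 2.4s + 3.415 = 0.
So ω_n² = 3.415 ⇒ ω_n = 1.848 rad/s, and ζ = 2.4/(2ω_n) = 0.649.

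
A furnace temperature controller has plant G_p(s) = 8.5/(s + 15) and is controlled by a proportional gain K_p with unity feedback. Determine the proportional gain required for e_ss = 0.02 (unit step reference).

Steady-state error for a unit step on this type-0 loop is 1/(1 + K_p·G_p(0)).
G_p(0) = 0.5667. Require 1/(1 + K_p·0.5667) = 0.02, so 1 + 0.5667·K_p = 50.
K_p = (50 − 1)/0.5667 = 86.5.

K_p = 86.5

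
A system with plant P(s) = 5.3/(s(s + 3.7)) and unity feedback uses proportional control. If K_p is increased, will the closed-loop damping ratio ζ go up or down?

ζ = 3.7/(2√(5.3K_p)); increasing K_p raises the denominator, so ζ falls.

decrease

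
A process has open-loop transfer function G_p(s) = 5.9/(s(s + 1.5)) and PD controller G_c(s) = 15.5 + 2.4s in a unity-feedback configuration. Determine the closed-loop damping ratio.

Forward path: (15.5 + 2.4s)·5.9/(s(s+1.5)). The closed-loop characteristic equation is s² + (1.5 + 5.9·2.4)s + 5.9·15.5 = 0.
That is s² + 15.66s + 91.45 = 0, so ω_n = 9.563 rad/s and ζ = 15.66/(2·9.563) = 0.8188.

ζ = 0.819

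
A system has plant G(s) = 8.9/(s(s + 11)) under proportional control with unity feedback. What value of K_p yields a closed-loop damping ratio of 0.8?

Closed-loop characteristic equation: s² + 11s + K_p·8.9 = 0.
So ω_n = √(8.9K_p) and 2ζω_n = 11, giving ζ = 11/(2√(8.9K_p)).
Setting ζ = 0.8: √(8.9K_p) = 11/(2·0.8) = 6.875, so K_p = 47.27/8.9 = 5.31.

K_p = 5.31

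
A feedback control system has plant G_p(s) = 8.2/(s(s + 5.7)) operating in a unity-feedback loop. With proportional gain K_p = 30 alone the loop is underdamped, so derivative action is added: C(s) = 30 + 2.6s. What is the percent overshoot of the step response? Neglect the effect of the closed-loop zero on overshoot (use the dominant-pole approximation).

Forward path: (30 + 2.6s)·8.2/(s(s+5.7)). The closed-loop characteristic equation is s² + (5.7 + 8.2·2.6)s + 8.2·30 = 0.
That is s² + 27.02s + 246 = 0, so ω_n = 15.68 rad/s and ζ = 27.02/(2·15.68) = 0.8614.
%OS = 100·exp(−πζ/√(1−ζ²)) = 0.486%.

0.486%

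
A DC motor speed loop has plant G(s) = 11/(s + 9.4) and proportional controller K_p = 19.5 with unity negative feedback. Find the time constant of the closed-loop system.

τ = 0.00447 s

Closed-loop transfer function: T(s) = K_p·G(s)/(1 + K_p·G(s)) = 214.5/(s + 9.4 + 214.5) = 214.5/(s + 223.9).
Time constant τ = 1/223.9 = 0.00447 s.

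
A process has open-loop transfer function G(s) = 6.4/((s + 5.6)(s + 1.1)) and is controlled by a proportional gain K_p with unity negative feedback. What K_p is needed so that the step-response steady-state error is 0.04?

Steady-state error for a unit step on this type-0 loop is 1/(1 + K_p·G(0)).
G(0) = 1.039. Require 1/(1 + K_p·1.039) = 0.04, so 1 + 1.039·K_p = 25.
K_p = (25 − 1)/1.039 = 23.1.

K_p = 23.1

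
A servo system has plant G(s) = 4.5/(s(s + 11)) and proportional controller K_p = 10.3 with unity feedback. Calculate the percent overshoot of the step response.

From 1 + K_pG(s) = 0: s² + 11s + 46.35 = 0 ⇒ ω_n = 6.808, ζ = 0.8079.
%OS = 100·exp(−πζ/√(1−ζ²)) = 100·exp(−π·0.8079/√0.3474) = 1.35%.

1.35%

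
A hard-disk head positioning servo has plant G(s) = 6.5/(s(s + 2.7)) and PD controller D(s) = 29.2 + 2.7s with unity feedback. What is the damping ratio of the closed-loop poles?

ζ = 0.735

Forward path: (29.2 + 2.7s)·6.5/(s(s+2.7)). The closed-loop characteristic equation is s² + (2.7 + 6.5·2.7)s + 6.5·29.2 = 0.
That is s² + 20.25s + 189.8 = 0, so ω_n = 13.78 rad/s and ζ = 20.25/(2·13.78) = 0.7349.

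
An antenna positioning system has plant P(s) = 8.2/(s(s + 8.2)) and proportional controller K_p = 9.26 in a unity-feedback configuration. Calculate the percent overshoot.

From 1 + K_pP(s) = 0: s² + 8.2s + 75.93 = 0 ⇒ ω_n = 8.714, ζ = 0.4705.
%OS = 100·exp(−πζ/√(1−ζ²)) = 100·exp(−π·0.4705/√0.7786) = 18.7%.

18.7%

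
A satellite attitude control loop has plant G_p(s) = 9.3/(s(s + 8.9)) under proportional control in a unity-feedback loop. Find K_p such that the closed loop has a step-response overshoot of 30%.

K_p = 16.6

From %OS = 100·exp(−πζ/√(1−ζ²)) = 30%, ζ = −ln(0.3)/√(π²+ln²(0.3)) = 0.3579.
Characteristic equation s² + 8.9s + 9.3K_p = 0 gives ζ = 8.9/(2√(9.3K_p)).
Setting ζ = 0.3579: √(9.3K_p) = 8.9/(2·0.3579) = 12.44, so K_p = 154.6/9.3 = 16.6.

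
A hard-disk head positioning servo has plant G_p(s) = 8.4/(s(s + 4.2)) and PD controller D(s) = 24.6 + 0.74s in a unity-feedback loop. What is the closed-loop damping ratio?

ζ = 0.362

Forward path: (24.6 + 0.74s)·8.4/(s(s+4.2)). The closed-loop characteristic equation is s² + (4.2 + 8.4·0.74)s + 8.4·24.6 = 0.
That is s² + 10.42s + 206.6 = 0, so ω_n = 14.37 rad/s and ζ = 10.42/(2·14.37) = 0.3623.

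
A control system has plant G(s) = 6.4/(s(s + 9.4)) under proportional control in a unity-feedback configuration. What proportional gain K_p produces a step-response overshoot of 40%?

K_p = 44

From %OS = 100·exp(−πζ/√(1−ζ²)) = 40%, ζ = −ln(0.4)/√(π²+ln²(0.4)) = 0.28.
Characteristic equation s² + 9.4s + 6.4K_p = 0 gives ζ = 9.4/(2√(6.4K_p)).
Setting ζ = 0.28: √(6.4K_p) = 9.4/(2·0.28) = 16.79, so K_p = 281.8/6.4 = 44.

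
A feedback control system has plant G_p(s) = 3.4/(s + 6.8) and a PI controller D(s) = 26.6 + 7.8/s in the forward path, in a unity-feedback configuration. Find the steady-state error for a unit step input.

0

The open loop D(s)G_p(s) has a pole at the origin (type 1), so the static position error constant is infinite and e_ss = 1/(1+∞) = 0.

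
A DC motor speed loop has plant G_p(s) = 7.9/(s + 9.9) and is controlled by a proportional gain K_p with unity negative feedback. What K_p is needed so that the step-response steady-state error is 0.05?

K_p = 23.8

The loop is type 0, so e_ss(step) = 1/(1 + K_pos) with K_pos = K_p·G_p(0).
G_p(0) = 0.798. Require 1/(1 + K_p·0.798) = 0.05, so 1 + 0.798·K_p = 20.
K_p = (20 − 1)/0.798 = 23.8.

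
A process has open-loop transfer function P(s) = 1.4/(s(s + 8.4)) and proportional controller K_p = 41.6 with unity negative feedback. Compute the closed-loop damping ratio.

With unity feedback the closed-loop characteristic equation is s² + 8.4s + 41.6·1.4 = s² + 8.4s + 58.24 = 0.
Matching s² + 2ζω_n s + ω_n²: ω_n = √58.24 = 7.632 rad/s and 2ζω_n = 8.4, so ζ = 8.4/(2·7.632) = 0.55.

ζ = 0.55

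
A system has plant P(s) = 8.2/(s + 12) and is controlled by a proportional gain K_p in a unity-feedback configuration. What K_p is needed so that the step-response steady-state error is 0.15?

K_p = 8.29

The loop is type 0, so e_ss(step) = 1/(1 + K_pos) with K_pos = K_p·P(0).
P(0) = 0.6833. Require 1/(1 + K_p·0.6833) = 0.15, so 1 + 0.6833·K_p = 6.667.
K_p = (6.667 − 1)/0.6833 = 8.29.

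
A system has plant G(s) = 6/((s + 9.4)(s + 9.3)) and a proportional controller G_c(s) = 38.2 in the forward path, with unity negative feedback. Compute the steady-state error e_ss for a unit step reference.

The loop is type 0. Static position error constant K_pos = G_c(0)·G(0) = 38.2·0.06863 = 2.622.
Steady-state error to a unit step: e_ss = 1/(1+K_pos) = 1/3.622 = 0.276.

0.276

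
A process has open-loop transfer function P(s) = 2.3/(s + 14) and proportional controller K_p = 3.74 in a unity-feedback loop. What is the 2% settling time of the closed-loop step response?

Closed-loop transfer function: T(s) = K_p·P(s)/(1 + K_p·P(s)) = 8.602/(s + 14 + 8.602) = 8.602/(s + 22.6).
Time constant τ = 1/22.6 = 0.04424 s, so the 2% settling time is about 4τ = 0.177 s.

T_s ≈ 0.177 s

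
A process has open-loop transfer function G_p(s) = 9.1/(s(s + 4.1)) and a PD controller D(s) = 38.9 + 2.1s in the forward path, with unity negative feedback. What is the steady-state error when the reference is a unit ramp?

0.0116

The loop has one pole at the origin (type 1). Velocity error constant K_v = lim_{s→0} s·D(s)G_p(s) = 38.9·9.1/4.1 = 86.34.
Steady-state error to a unit ramp: e_ss = 1/K_v = 0.0116.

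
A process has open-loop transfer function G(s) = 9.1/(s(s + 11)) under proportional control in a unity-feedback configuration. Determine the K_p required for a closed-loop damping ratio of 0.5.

K_p = 13.3

Closed-loop characteristic equation: s² + 11s + K_p·9.1 = 0.
So ω_n = √(9.1K_p) and 2ζω_n = 11, giving ζ = 11/(2√(9.1K_p)).
Setting ζ = 0.5: √(9.1K_p) = 11/(2·0.5) = 11, so K_p = 121/9.1 = 13.3.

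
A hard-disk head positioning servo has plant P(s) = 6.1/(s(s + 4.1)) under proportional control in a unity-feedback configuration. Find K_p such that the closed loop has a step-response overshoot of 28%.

K_p = 4.89

From %OS = 100·exp(−πζ/√(1−ζ²)) = 28%, ζ = −ln(0.28)/√(π²+ln²(0.28)) = 0.3755.
Characteristic equation s² + 4.1s + 6.1K_p = 0 gives ζ = 4.1/(2√(6.1K_p)).
Setting ζ = 0.3755: √(6.1K_p) = 4.1/(2·0.3755) = 5.459, so K_p = 29.8/6.1 = 4.89.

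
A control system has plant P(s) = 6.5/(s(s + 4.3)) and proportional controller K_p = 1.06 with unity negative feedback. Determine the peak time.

The closed-loop denominator s² + 4.3s + 6.89 gives ω_n = √6.89 = 2.625 and ζ = 4.3/(2ω_n) = 0.8191.
Damped frequency ω_d = ω_n√(1−ζ²) = 1.506 rad/s, so peak time T_p = π/ω_d = 2.09 s.

T_p = 2.09 s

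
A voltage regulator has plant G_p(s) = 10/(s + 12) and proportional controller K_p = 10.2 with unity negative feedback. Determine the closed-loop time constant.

Closed-loop transfer function: T(s) = K_p·G_p(s)/(1 + K_p·G_p(s)) = 102/(s + 12 + 102) = 102/(s + 114).
Time constant τ = 1/114 = 0.00877 s.

τ = 0.00877 s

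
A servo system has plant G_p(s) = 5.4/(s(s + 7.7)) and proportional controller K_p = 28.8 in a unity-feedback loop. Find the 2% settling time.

T_s ≈ 1.04 s

From 1 + K_pG_p(s) = 0: s² + 7.7s + 155.5 = 0 ⇒ ω_n = 12.47, ζ = 0.3087.
2% settling time T_s ≈ 4/(ζω_n) = 4/3.85 = 1.04 s.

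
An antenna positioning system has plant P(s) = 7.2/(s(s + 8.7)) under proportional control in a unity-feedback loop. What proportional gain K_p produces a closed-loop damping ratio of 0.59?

K_p = 7.55

Closed-loop characteristic equation: s² + 8.7s + K_p·7.2 = 0.
So ω_n = √(7.2K_p) and 2ζω_n = 8.7, giving ζ = 8.7/(2√(7.2K_p)).
Setting ζ = 0.59: √(7.2K_p) = 8.7/(2·0.59) = 7.373, so K_p = 54.36/7.2 = 7.55.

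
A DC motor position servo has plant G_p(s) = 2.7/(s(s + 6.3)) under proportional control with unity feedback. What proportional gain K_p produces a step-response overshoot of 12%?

K_p = 11.7

From %OS = 100·exp(−πζ/√(1−ζ²)) = 12%, ζ = −ln(0.12)/√(π²+ln²(0.12)) = 0.5594.
Characteristic equation s² + 6.3s + 2.7K_p = 0 gives ζ = 6.3/(2√(2.7K_p)).
Setting ζ = 0.5594: √(2.7K_p) = 6.3/(2·0.5594) = 5.631, so K_p = 31.71/2.7 = 11.7.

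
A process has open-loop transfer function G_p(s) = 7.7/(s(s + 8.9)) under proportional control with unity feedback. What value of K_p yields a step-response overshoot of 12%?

K_p = 8.22

From %OS = 100·exp(−πζ/√(1−ζ²)) = 12%, ζ = −ln(0.12)/√(π²+ln²(0.12)) = 0.5594.
Characteristic equation s² + 8.9s + 7.7K_p = 0 gives ζ = 8.9/(2√(7.7K_p)).
Setting ζ = 0.5594: √(7.7K_p) = 8.9/(2·0.5594) = 7.955, so K_p = 63.28/7.7 = 8.22.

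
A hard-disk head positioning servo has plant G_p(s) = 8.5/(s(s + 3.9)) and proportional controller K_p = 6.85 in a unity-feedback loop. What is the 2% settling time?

T_s ≈ 2.05 s

The closed-loop denominator s² + 3.9s + 58.22 gives ω_n = √58.22 = 7.631 and ζ = 3.9/(2ω_n) = 0.2556.
2% settling time T_s ≈ 4/(ζω_n) = 4/1.95 = 2.05 s.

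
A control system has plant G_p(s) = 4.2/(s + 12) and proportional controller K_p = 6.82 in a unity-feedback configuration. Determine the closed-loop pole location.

s = -40.64

Closed-loop transfer function: T(s) = K_p·G_p(s)/(1 + K_p·G_p(s)) = 28.64/(s + 12 + 28.64) = 28.64/(s + 40.64).
The closed-loop pole is at s = −40.64.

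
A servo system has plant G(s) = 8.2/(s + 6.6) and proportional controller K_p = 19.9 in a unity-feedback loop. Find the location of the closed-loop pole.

s = -169.8

Closed-loop transfer function: T(s) = K_p·G(s)/(1 + K_p·G(s)) = 163.2/(s + 6.6 + 163.2) = 163.2/(s + 169.8).
The closed-loop pole is at s = −169.8.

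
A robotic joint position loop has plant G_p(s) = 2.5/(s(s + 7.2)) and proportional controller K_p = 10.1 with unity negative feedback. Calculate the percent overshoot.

3.97%

Closed-loop characteristic equation: s² + 7.2s + 25.25 = 0, so ω_n = 5.025 rad/s and ζ = 7.2/(2·5.025) = 0.7164.
%OS = 100·exp(−πζ/√(1−ζ²)) = 100·exp(−π·0.7164/√0.4867) = 3.97%.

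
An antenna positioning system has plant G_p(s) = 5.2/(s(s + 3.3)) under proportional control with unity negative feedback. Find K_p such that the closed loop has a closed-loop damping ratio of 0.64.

K_p = 1.28

Closed-loop characteristic equation: s² + 3.3s + K_p·5.2 = 0.
So ω_n = √(5.2K_p) and 2ζω_n = 3.3, giving ζ = 3.3/(2√(5.2K_p)).
Setting ζ = 0.64: √(5.2K_p) = 3.3/(2·0.64) = 2.578, so K_p = 6.647/5.2 = 1.28.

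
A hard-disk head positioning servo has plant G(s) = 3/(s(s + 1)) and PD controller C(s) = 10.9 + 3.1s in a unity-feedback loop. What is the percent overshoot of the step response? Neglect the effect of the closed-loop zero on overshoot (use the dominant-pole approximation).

Forward path: (10.9 + 3.1s)·3/(s(s+1)). The closed-loop characteristic equation is s² + (1 + 3·3.1)s + 3·10.9 = 0.
That is s² + 10.3s + 32.7 = 0, so ω_n = 5.718 rad/s and ζ = 10.3/(2·5.718) = 0.9006.
%OS = 100·exp(−πζ/√(1−ζ²)) = 0.149%.

0.149%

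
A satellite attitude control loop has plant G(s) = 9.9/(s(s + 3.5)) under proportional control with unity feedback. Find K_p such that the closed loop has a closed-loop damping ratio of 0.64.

K_p = 0.755

Closed-loop characteristic equation: s² + 3.5s + K_p·9.9 = 0.
So ω_n = √(9.9K_p) and 2ζω_n = 3.5, giving ζ = 3.5/(2√(9.9K_p)).
Setting ζ = 0.64: √(9.9K_p) = 3.5/(2·0.64) = 2.734, so K_p = 7.477/9.9 = 0.755.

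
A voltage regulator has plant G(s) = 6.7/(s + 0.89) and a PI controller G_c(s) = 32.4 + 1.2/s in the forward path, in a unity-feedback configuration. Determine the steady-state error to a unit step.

0

The open loop G_c(s)G(s) has a pole at the origin (type 1), so the static position error constant is infinite and e_ss = 1/(1+∞) = 0.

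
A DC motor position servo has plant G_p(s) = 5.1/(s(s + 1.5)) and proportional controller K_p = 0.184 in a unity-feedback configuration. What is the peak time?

Closed-loop characteristic equation: s² + 1.5s + 0.9384 = 0, so ω_n = 0.9687 rad/s and ζ = 1.5/(2·0.9687) = 0.7742.
Damped frequency ω_d = ω_n√(1−ζ²) = 0.6131 rad/s, so peak time T_p = π/ω_d = 5.12 s.

T_p = 5.12 s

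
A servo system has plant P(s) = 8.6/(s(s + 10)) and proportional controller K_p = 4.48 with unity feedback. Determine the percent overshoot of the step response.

1.4%

The closed-loop denominator s² + 10s + 38.53 gives ω_n = √38.53 = 6.207 and ζ = 10/(2ω_n) = 0.8055.
%OS = 100·exp(−πζ/√(1−ζ²)) = 100·exp(−π·0.8055/√0.3511) = 1.4%.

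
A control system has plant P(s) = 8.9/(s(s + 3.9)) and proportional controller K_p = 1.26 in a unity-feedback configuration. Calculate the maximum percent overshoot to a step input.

10.5%

The closed-loop denominator s² + 3.9s + 11.21 gives ω_n = √11.21 = 3.349 and ζ = 3.9/(2ω_n) = 0.5823.
%OS = 100·exp(−πζ/√(1−ζ²)) = 100·exp(−π·0.5823/√0.6609) = 10.5%.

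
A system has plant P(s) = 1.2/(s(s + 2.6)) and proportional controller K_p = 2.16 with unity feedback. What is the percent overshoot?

From 1 + K_pP(s) = 0: s² + 2.6s + 2.592 = 0 ⇒ ω_n = 1.61, ζ = 0.8075.
%OS = 100·exp(−πζ/√(1−ζ²)) = 100·exp(−π·0.8075/√0.348) = 1.36%.

1.36%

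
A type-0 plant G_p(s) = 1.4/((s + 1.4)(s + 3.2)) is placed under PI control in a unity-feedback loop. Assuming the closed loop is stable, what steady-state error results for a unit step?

The PI controller's integrator makes the forward path type 1, so e_ss to a step is zero.

0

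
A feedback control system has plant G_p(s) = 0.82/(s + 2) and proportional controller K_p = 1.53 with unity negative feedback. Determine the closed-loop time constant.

Closed-loop transfer function: T(s) = K_p·G_p(s)/(1 + K_p·G_p(s)) = 1.255/(s + 2 + 1.255) = 1.255/(s + 3.255).
Time constant τ = 1/3.255 = 0.307 s.

τ = 0.307 s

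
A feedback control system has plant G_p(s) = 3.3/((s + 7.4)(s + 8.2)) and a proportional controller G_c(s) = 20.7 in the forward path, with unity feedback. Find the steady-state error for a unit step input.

0.47

The loop is type 0. Static position error constant K_pos = G_c(0)·G_p(0) = 20.7·0.05438 = 1.126.
Steady-state error to a unit step: e_ss = 1/(1+K_pos) = 1/2.126 = 0.47.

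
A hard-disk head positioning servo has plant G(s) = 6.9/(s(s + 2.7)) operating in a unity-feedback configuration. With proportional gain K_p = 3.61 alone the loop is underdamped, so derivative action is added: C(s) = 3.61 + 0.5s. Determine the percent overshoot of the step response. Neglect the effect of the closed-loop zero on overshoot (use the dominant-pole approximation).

8.57%

Forward path: (3.61 + 0.5s)·6.9/(s(s+2.7)). The closed-loop characteristic equation is s² + (2.7 + 6.9·0.5)s + 6.9·3.61 = 0.
That is s² + 6.15s + 24.91 = 0, so ω_n = 4.991 rad/s and ζ = 6.15/(2·4.991) = 0.6161.
%OS = 100·exp(−πζ/√(1−ζ²)) = 8.57%.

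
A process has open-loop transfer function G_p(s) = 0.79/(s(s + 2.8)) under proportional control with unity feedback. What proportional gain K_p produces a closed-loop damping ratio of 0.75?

Closed-loop characteristic equation: s² + 2.8s + K_p·0.79 = 0.
So ω_n = √(0.79K_p) and 2ζω_n = 2.8, giving ζ = 2.8/(2√(0.79K_p)).
Setting ζ = 0.75: √(0.79K_p) = 2.8/(2·0.75) = 1.867, so K_p = 3.484/0.79 = 4.41.

K_p = 4.41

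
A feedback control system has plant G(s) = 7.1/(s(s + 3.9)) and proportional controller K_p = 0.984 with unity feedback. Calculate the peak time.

T_p = 1.76 s

From 1 + K_pG(s) = 0: s² + 3.9s + 6.986 = 0 ⇒ ω_n = 2.643, ζ = 0.7377.
Damped frequency ω_d = ω_n√(1−ζ²) = 1.784 rad/s, so peak time T_p = π/ω_d = 1.76 s.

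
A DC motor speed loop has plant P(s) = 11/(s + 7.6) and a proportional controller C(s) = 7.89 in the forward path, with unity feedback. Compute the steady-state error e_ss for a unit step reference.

The loop is type 0. Static position error constant K_pos = C(0)·P(0) = 7.89·1.447 = 11.42.
Steady-state error to a unit step: e_ss = 1/(1+K_pos) = 1/12.42 = 0.0805.

0.0805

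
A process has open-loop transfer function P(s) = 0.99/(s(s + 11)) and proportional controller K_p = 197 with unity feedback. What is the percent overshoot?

Closed-loop characteristic equation: s² + 11s + 195 = 0, so ω_n = 13.97 rad/s and ζ = 11/(2·13.97) = 0.3938.
%OS = 100·exp(−πζ/√(1−ζ²)) = 100·exp(−π·0.3938/√0.8449) = 26%.

26%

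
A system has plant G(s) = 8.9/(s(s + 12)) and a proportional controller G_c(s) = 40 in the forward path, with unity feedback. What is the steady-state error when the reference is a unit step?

The open loop G_c(s)G(s) has a pole at the origin (type 1), so the static position error constant is infinite and e_ss = 1/(1+∞) = 0.

0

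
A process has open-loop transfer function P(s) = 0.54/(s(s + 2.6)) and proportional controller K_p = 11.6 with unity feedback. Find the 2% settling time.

Closed-loop characteristic equation: s² + 2.6s + 6.264 = 0, so ω_n = 2.503 rad/s and ζ = 2.6/(2·2.503) = 0.5194.
2% settling time T_s ≈ 4/(ζω_n) = 4/1.3 = 3.08 s.

T_s ≈ 3.08 s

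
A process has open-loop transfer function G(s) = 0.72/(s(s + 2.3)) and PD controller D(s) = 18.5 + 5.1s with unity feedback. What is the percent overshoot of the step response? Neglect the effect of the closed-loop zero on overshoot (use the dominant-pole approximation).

Forward path: (18.5 + 5.1s)·0.72/(s(s+2.3)). The closed-loop characteristic equation is s² + (2.3 + 0.72·5.1)s + 0.72·18.5 = 0.
That is s² + 5.972s + 13.32 = 0, so ω_n = 3.65 rad/s and ζ = 5.972/(2·3.65) = 0.8182.
%OS = 100·exp(−πζ/√(1−ζ²)) = 1.14%.

1.14%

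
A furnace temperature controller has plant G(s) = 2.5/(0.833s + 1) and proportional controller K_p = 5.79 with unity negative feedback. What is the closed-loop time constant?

τ = 0.0538 s

Closed loop: T(s) = K_p·G/(1+K_p·G) = 14.47/(0.833s + 1 + 14.47), with pole at s = −(1 + 14.47)/0.833 = −18.58.
Closed-loop time constant τ = 1/18.58 = 0.0538 s.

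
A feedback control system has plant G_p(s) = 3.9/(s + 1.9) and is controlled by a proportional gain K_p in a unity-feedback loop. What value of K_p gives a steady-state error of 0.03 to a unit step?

K_p = 15.8

For a type-0 loop with proportional control, e_ss = 1/(1 + K_p·G_p(0)).
G_p(0) = 2.053. Require 1/(1 + K_p·2.053) = 0.03, so 1 + 2.053·K_p = 33.33.
K_p = (33.33 − 1)/2.053 = 15.8.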